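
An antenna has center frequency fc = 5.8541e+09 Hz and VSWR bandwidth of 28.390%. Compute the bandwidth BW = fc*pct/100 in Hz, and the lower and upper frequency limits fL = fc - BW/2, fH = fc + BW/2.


BW = 5.8541e+09 * 28.390/100 = 1.661979e+09 Hz
fL = 5.8541e+09 - 1.661979e+09/2 = 5.023e+09 Hz
fH = 5.8541e+09 + 1.661979e+09/2 = 6.685e+09 Hz

BW=1.662e+09 Hz, fL=5.023e+09 Hz, fH=6.685e+09 Hz


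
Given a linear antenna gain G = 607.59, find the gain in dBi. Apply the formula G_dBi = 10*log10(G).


G_dBi = 10 * log10(607.59) = 27.84 dBi

27.84 dBi


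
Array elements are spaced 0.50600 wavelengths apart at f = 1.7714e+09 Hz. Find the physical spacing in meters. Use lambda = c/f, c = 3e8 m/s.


lambda = c / f = 3.0000e+08 / 1.7714e+09 = 0.1693576 m
d = 0.50600 * 0.1693576 = 0.08569 m

0.08569 m


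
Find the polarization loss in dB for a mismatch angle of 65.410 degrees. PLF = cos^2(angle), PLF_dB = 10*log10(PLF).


PLF_linear = cos^2(65.410 deg) = 0.1731576
PLF_dB = 10 * log10(0.1731576) = -7.616 dB

-7.616 dB


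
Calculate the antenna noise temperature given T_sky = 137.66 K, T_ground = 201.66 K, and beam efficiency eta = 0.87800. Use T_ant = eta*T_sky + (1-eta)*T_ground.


T_ant = 0.87800 * 137.66 + (1 - 0.87800) * 201.66 = 145.5 K

145.5 K


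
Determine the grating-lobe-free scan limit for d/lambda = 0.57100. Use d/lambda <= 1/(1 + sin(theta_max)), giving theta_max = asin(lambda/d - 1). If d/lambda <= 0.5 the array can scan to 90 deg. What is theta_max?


lambda/d - 1 = 1/0.57100 - 1 = 0.7513135
theta_max = asin(0.7513135) = 48.70 deg

48.70 deg


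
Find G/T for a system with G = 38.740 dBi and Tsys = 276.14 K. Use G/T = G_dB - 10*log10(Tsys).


G/T = 38.740 - 10*log10(276.14) = 38.740 - 24.41129 = 14.33 dB/K

14.33 dB/K


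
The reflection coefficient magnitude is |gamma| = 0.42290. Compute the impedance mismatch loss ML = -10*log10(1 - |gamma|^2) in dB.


ML = -10 * log10(1 - 0.42290^2) = -10 * log10(0.82115559) = 0.8557 dB

0.8557 dB


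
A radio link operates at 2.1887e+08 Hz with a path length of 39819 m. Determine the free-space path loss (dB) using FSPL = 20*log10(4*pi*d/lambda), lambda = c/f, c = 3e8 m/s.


lambda = c / f = 3.0000e+08 / 2.1887e+08 = 1.370677 m
FSPL = 20 * log10(4*pi*39819/1.370677) = 111.2 dB

111.2 dB


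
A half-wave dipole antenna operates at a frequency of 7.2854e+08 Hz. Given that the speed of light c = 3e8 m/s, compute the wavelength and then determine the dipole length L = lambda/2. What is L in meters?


lambda = c / f = 3.0000e+08 / 7.2854e+08 = 0.4117825 m
L = lambda / 2 = 0.4117825 / 2 = 0.2059 m

0.2059 m


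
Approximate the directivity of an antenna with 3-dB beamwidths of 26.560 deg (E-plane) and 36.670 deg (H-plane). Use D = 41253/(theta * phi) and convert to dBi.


D_linear = 41253 / (26.560 * 36.670) = 42.35616
D_dBi = 10 * log10(42.35616) = 16.27 dBi

16.27 dBi


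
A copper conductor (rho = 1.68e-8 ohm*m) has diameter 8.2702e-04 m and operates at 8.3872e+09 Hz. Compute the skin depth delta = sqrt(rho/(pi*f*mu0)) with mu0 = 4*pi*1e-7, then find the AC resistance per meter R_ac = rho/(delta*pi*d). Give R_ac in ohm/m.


delta = sqrt(1.68e-8 / (pi * 8.3872e+09 * 4*pi*1e-7)) = 7.123055e-07 m
R_ac = 1.68e-8 / (7.123055e-07 * pi * 8.2702e-04) = 9.078 ohm/m

9.078 ohm/m


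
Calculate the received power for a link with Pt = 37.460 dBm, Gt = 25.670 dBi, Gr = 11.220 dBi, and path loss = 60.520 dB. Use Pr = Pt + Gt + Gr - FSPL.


Pr = 37.460 + 25.670 + 11.220 - 60.520 = 13.83 dBm

13.83 dBm


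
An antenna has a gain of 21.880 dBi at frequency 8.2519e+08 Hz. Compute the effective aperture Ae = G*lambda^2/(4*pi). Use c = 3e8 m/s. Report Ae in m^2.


lambda = c / f = 3.0000e+08 / 8.2519e+08 = 0.3635526 m
G_linear = 10^(21.880/10) = 154.1700
Ae = G_linear * lambda^2 / (4*pi) = 154.1700 * 0.3635526^2 / (4*pi) = 1.622 m^2

1.622 m^2


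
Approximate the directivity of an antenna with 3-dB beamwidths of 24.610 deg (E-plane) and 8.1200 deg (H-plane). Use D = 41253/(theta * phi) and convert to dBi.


D_linear = 41253 / (24.610 * 8.1200) = 206.4372
D_dBi = 10 * log10(206.4372) = 23.15 dBi

23.15 dBi


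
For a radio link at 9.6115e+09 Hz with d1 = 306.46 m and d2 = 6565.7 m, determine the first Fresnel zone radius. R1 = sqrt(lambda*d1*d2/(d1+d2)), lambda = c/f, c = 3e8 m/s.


lambda = c / f = 3.0000e+08 / 9.6115e+09 = 0.03121261 m
R1 = sqrt(0.03121261 * 306.46 * 6565.7 / (306.46 + 6565.7)) = 3.023 m

3.023 m


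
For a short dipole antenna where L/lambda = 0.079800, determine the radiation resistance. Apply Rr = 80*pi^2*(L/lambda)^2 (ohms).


Rr = 80 * pi^2 * (0.079800)^2 = 80 * 9.869604 * 6.368040e-03 = 5.028 ohm

5.028 ohm


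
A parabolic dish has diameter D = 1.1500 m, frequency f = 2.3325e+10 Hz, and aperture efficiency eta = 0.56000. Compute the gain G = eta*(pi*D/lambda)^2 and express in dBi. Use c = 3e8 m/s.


lambda = c / f = 3.0000e+08 / 2.3325e+10 = 0.01286174 m
G_linear = 0.56000 * (pi * 1.1500 / 0.01286174)^2 = 44185.93
G_dBi = 10 * log10(44185.93) = 46.45 dBi

46.45 dBi


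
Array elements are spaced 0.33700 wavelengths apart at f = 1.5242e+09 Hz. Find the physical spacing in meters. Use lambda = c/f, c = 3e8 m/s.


lambda = c / f = 3.0000e+08 / 1.5242e+09 = 0.1968246 m
d = 0.33700 * 0.1968246 = 0.06633 m

0.06633 m


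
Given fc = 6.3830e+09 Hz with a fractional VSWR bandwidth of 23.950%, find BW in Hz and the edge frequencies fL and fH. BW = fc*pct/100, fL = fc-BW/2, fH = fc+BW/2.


BW = 6.3830e+09 * 23.950/100 = 1.528728e+09 Hz
fL = 6.3830e+09 - 1.528728e+09/2 = 5.619e+09 Hz
fH = 6.3830e+09 + 1.528728e+09/2 = 7.147e+09 Hz

BW=1.529e+09 Hz, fL=5.619e+09 Hz, fH=7.147e+09 Hz


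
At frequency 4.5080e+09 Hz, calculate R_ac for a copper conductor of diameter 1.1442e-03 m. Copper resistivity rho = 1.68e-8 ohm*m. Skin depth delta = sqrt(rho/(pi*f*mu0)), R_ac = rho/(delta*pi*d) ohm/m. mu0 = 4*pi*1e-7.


delta = sqrt(1.68e-8 / (pi * 4.5080e+09 * 4*pi*1e-7)) = 9.715895e-07 m
R_ac = 1.68e-8 / (9.715895e-07 * pi * 1.1442e-03) = 4.810 ohm/m

4.810 ohm/m


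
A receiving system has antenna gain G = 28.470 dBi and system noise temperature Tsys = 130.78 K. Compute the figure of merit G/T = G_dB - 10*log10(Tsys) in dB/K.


G/T = 28.470 - 10*log10(130.78) = 28.470 - 21.16541 = 7.305 dB/K

7.305 dB/K


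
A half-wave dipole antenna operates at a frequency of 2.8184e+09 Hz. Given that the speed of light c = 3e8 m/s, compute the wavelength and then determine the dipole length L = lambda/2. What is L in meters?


lambda = c / f = 3.0000e+08 / 2.8184e+09 = 0.1064434 m
L = lambda / 2 = 0.1064434 / 2 = 0.05322 m

0.05322 m


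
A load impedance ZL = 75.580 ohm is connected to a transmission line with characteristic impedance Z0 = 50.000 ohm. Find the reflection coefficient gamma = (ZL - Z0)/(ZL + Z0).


gamma = (75.580 - 50.000) / (75.580 + 50.000) = 0.2037

0.2037


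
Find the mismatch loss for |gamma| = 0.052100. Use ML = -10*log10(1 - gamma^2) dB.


ML = -10 * log10(1 - 0.052100^2) = -10 * log10(0.99728559) = 0.01180 dB

0.01180 dB


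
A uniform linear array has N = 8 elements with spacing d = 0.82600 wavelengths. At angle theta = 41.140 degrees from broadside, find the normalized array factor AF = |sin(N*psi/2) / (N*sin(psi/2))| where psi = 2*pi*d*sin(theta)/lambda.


psi = 2*pi*0.82600*sin(41.140 deg) = 3.414449 rad
AF = |sin(8*3.414449/2) / (8*sin(3.414449/2))| = 0.1120

0.1120


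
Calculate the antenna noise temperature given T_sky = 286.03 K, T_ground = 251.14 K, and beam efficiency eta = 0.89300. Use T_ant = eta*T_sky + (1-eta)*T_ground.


T_ant = 0.89300 * 286.03 + (1 - 0.89300) * 251.14 = 282.3 K

282.3 K


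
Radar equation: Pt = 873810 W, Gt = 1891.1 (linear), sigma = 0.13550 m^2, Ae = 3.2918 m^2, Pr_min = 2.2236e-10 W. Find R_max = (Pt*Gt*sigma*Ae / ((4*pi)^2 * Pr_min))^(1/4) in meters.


R^4 = 873810*1891.1*0.13550*3.2918 / ((4*pi)^2 * 2.2236e-10) = 2.099074e+16
R_max = 2.099074e+16^0.25 = 12037 m

12037 m


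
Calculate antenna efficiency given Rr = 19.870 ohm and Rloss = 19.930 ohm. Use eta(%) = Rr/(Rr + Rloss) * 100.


eta = 19.870 / (19.870 + 19.930) * 100 = 49.92%

49.92%


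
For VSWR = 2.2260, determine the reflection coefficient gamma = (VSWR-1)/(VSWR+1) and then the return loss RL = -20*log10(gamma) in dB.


gamma = (2.2260 - 1) / (2.2260 + 1) = 0.3800372
RL = -20 * log10(0.3800372) = 8.403 dB

8.403 dB


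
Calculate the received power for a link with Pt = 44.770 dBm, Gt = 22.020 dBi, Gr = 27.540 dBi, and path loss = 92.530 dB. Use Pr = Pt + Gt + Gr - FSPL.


Pr = 44.770 + 22.020 + 27.540 - 92.530 = 1.80 dBm

1.80 dBm


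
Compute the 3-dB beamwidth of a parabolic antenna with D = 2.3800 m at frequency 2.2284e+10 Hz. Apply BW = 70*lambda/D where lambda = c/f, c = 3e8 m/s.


lambda = c / f = 3.0000e+08 / 2.2284e+10 = 0.01346257 m
BW = 70 * 0.01346257 / 2.3800 = 0.3960 deg

0.3960 deg


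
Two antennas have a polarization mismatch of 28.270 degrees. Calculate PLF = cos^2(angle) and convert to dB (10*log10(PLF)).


PLF_linear = cos^2(28.270 deg) = 0.7756773
PLF_dB = 10 * log10(0.7756773) = -1.103 dB

-1.103 dB


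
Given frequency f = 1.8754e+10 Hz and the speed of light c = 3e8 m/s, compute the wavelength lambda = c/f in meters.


lambda = c / f = 3.0000e+08 / 1.8754e+10 = 0.01600 m

0.01600 m


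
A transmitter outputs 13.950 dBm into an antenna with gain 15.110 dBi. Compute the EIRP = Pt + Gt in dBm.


EIRP = Pt + Gt = 13.950 + 15.110 = 29.06 dBm

29.06 dBm


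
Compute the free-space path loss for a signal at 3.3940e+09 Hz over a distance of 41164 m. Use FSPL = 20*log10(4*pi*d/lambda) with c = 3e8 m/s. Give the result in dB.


lambda = c / f = 3.0000e+08 / 3.3940e+09 = 0.08839128 m
FSPL = 20 * log10(4*pi*41164/0.08839128) = 135.3 dB

135.3 dB


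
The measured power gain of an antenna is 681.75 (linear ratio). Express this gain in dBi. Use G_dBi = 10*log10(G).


G_dBi = 10 * log10(681.75) = 28.34 dBi

28.34 dBi


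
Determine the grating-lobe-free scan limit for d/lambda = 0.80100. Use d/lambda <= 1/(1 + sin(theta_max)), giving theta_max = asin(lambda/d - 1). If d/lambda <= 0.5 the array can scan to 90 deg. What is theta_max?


lambda/d - 1 = 1/0.80100 - 1 = 0.2484395
theta_max = asin(0.2484395) = 14.39 deg

14.39 deg


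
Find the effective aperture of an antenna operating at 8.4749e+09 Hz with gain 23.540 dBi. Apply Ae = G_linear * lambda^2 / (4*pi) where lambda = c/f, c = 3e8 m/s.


lambda = c / f = 3.0000e+08 / 8.4749e+09 = 0.03539865 m
G_linear = 10^(23.540/10) = 225.9436
Ae = G_linear * lambda^2 / (4*pi) = 225.9436 * 0.03539865^2 / (4*pi) = 0.02253 m^2

0.02253 m^2


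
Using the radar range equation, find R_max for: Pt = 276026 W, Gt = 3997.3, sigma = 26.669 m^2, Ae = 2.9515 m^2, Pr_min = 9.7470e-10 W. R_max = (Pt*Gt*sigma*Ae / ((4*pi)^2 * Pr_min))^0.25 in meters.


R^4 = 276026*3997.3*26.669*2.9515 / ((4*pi)^2 * 9.7470e-10) = 5.642552e+17
R_max = 5.642552e+17^0.25 = 27407 m

27407 m


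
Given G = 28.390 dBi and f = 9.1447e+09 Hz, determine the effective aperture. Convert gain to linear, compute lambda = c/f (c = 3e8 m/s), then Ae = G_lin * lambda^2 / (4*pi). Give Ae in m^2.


lambda = c / f = 3.0000e+08 / 9.1447e+09 = 0.03280589 m
G_linear = 10^(28.390/10) = 690.2398
Ae = G_linear * lambda^2 / (4*pi) = 690.2398 * 0.03280589^2 / (4*pi) = 0.05911 m^2

0.05911 m^2


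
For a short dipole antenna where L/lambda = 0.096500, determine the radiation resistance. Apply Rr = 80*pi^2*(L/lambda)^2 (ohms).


Rr = 80 * pi^2 * (0.096500)^2 = 80 * 9.869604 * 9.312250e-03 = 7.353 ohm

7.353 ohm


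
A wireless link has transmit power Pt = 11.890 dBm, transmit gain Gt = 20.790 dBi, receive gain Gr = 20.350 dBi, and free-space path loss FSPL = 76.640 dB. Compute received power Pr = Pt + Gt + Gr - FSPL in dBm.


Pr = 11.890 + 20.790 + 20.350 - 76.640 = -23.61 dBm

-23.61 dBm


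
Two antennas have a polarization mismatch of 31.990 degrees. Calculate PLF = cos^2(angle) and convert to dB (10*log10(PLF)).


PLF_linear = cos^2(31.990 deg) = 0.7193424
PLF_dB = 10 * log10(0.7193424) = -1.431 dB

-1.431 dB


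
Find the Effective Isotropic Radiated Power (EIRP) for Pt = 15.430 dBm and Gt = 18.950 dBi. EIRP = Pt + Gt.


EIRP = Pt + Gt = 15.430 + 18.950 = 34.38 dBm

34.38 dBm


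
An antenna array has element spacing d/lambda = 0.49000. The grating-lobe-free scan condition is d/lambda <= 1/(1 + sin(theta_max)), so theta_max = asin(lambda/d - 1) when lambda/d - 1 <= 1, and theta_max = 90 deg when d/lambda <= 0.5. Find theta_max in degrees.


lambda/d - 1 = 1/0.49000 - 1 = 1.040816 >= 1
d/lambda <= 0.5, so the array can scan to endfire without grating lobes: theta_max = 90 deg

90 deg


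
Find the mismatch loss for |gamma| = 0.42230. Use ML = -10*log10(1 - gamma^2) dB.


ML = -10 * log10(1 - 0.42230^2) = -10 * log10(0.82166271) = 0.8531 dB

0.8531 dB


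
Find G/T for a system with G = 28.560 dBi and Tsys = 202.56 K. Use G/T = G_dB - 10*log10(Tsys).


G/T = 28.560 - 10*log10(202.56) = 28.560 - 23.06554 = 5.494 dB/K

5.494 dB/K


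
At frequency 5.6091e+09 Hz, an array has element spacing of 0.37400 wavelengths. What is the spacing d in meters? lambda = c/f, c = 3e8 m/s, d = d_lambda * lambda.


lambda = c / f = 3.0000e+08 / 5.6091e+09 = 0.05348452 m
d = 0.37400 * 0.05348452 = 0.02000 m

0.02000 m


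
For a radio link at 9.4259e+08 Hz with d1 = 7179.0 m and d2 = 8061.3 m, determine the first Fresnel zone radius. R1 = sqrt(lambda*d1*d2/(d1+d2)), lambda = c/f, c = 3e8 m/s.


lambda = c / f = 3.0000e+08 / 9.4259e+08 = 0.3182720 m
R1 = sqrt(0.3182720 * 7179.0 * 8061.3 / (7179.0 + 8061.3)) = 34.76 m

34.76 m


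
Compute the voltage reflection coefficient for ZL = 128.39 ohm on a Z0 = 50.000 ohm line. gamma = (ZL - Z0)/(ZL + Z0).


gamma = (128.39 - 50.000) / (128.39 + 50.000) = 0.4394

0.4394


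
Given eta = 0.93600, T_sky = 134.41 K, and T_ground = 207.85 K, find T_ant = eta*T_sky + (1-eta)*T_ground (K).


T_ant = 0.93600 * 134.41 + (1 - 0.93600) * 207.85 = 139.1 K

139.1 K


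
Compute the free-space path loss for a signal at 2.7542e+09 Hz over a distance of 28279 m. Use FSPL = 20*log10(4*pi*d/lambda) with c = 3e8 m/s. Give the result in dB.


lambda = c / f = 3.0000e+08 / 2.7542e+09 = 0.1089246 m
FSPL = 20 * log10(4*pi*28279/0.1089246) = 130.3 dB

130.3 dB


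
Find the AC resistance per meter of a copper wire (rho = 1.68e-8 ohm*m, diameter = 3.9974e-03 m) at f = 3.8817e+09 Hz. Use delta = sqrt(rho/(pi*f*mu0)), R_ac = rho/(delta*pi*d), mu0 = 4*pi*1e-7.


delta = sqrt(1.68e-8 / (pi * 3.8817e+09 * 4*pi*1e-7)) = 1.047041e-06 m
R_ac = 1.68e-8 / (1.047041e-06 * pi * 3.9974e-03) = 1.278 ohm/m

1.278 ohm/m


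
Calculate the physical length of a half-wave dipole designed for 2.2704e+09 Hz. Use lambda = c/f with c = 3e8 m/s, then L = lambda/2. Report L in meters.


lambda = c / f = 3.0000e+08 / 2.2704e+09 = 0.1321353 m
L = lambda / 2 = 0.1321353 / 2 = 0.06607 m

0.06607 m


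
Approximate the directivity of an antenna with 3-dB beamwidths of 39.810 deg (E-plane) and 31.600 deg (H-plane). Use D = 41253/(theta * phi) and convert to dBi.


D_linear = 41253 / (39.810 * 31.600) = 32.79263
D_dBi = 10 * log10(32.79263) = 15.16 dBi

15.16 dBi


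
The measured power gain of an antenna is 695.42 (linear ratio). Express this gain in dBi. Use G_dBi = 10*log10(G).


G_dBi = 10 * log10(695.42) = 28.42 dBi

28.42 dBi


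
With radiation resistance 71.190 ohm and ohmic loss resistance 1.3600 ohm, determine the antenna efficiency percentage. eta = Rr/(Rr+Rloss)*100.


eta = 71.190 / (71.190 + 1.3600) * 100 = 98.13%

98.13%


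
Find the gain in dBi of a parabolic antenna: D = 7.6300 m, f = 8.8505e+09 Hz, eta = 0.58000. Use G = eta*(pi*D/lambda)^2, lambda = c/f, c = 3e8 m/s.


lambda = c / f = 3.0000e+08 / 8.8505e+09 = 0.03389639 m
G_linear = 0.58000 * (pi * 7.6300 / 0.03389639)^2 = 290048.0
G_dBi = 10 * log10(290048.0) = 54.62 dBi

54.62 dBi


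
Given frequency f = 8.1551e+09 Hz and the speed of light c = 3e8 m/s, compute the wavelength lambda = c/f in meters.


lambda = c / f = 3.0000e+08 / 8.1551e+09 = 0.03679 m

0.03679 m


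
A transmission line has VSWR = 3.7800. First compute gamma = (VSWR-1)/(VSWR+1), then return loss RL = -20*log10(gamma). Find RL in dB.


gamma = (3.7800 - 1) / (3.7800 + 1) = 0.5815900
RL = -20 * log10(0.5815900) = 4.708 dB

4.708 dB


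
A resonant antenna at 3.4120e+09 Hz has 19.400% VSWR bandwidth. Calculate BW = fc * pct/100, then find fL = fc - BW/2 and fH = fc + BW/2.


BW = 3.4120e+09 * 19.400/100 = 6.619280e+08 Hz
fL = 3.4120e+09 - 6.619280e+08/2 = 3.081e+09 Hz
fH = 3.4120e+09 + 6.619280e+08/2 = 3.743e+09 Hz

BW=6.619e+08 Hz, fL=3.081e+09 Hz, fH=3.743e+09 Hz


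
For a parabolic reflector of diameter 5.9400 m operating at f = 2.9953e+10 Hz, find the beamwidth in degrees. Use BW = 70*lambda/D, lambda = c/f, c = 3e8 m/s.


lambda = c / f = 3.0000e+08 / 2.9953e+10 = 0.01001569 m
BW = 70 * 0.01001569 / 5.9400 = 0.1180 deg

0.1180 deg


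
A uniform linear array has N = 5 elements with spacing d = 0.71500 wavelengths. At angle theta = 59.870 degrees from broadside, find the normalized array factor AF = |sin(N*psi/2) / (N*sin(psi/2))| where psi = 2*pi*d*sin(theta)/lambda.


psi = 2*pi*0.71500*sin(59.870 deg) = 3.885493 rad
AF = |sin(5*3.885493/2) / (5*sin(3.885493/2))| = 0.06117

0.06117


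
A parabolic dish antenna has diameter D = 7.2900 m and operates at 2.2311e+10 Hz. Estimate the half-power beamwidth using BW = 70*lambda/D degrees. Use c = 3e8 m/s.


lambda = c / f = 3.0000e+08 / 2.2311e+10 = 0.01344628 m
BW = 70 * 0.01344628 / 7.2900 = 0.1291 deg

0.1291 deg


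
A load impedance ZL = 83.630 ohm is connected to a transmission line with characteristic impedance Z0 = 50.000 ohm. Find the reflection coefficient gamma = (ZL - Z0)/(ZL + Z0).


gamma = (83.630 - 50.000) / (83.630 + 50.000) = 0.2517

0.2517


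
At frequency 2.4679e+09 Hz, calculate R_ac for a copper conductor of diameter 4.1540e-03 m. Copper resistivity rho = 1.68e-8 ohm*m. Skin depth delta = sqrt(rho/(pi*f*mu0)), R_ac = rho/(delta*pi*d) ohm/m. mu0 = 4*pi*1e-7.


delta = sqrt(1.68e-8 / (pi * 2.4679e+09 * 4*pi*1e-7)) = 1.313140e-06 m
R_ac = 1.68e-8 / (1.313140e-06 * pi * 4.1540e-03) = 0.9804 ohm/m

0.9804 ohm/m


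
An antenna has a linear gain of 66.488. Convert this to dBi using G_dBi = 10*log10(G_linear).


G_dBi = 10 * log10(66.488) = 18.23 dBi

18.23 dBi


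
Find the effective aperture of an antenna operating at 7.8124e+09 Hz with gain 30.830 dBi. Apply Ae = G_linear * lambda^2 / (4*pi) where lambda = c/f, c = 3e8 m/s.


lambda = c / f = 3.0000e+08 / 7.8124e+09 = 0.03840049 m
G_linear = 10^(30.830/10) = 1210.598
Ae = G_linear * lambda^2 / (4*pi) = 1210.598 * 0.03840049^2 / (4*pi) = 0.1421 m^2

0.1421 m^2


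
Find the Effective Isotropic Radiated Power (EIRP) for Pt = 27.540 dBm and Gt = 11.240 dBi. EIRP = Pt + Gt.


EIRP = Pt + Gt = 27.540 + 11.240 = 38.78 dBm

38.78 dBm


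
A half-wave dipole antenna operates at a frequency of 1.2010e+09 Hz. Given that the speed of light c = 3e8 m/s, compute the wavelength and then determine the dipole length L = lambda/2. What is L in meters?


lambda = c / f = 3.0000e+08 / 1.2010e+09 = 0.2497918 m
L = lambda / 2 = 0.2497918 / 2 = 0.1249 m

0.1249 m


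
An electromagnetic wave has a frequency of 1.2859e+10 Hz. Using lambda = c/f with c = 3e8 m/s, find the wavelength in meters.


lambda = c / f = 3.0000e+08 / 1.2859e+10 = 0.02333 m

0.02333 m


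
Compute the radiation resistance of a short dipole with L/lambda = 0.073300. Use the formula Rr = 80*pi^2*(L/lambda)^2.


Rr = 80 * pi^2 * (0.073300)^2 = 80 * 9.869604 * 5.372890e-03 = 4.242 ohm

4.242 ohm


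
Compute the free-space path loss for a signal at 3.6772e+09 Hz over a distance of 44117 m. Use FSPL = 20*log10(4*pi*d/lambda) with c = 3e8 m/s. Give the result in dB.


lambda = c / f = 3.0000e+08 / 3.6772e+09 = 0.08158381 m
FSPL = 20 * log10(4*pi*44117/0.08158381) = 136.6 dB

136.6 dB


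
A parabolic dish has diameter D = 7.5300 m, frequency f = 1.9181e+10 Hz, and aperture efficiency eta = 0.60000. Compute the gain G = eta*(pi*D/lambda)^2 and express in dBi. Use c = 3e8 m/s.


lambda = c / f = 3.0000e+08 / 1.9181e+10 = 0.01564048 m
G_linear = 0.60000 * (pi * 7.5300 / 0.01564048)^2 = 1.372590e+06
G_dBi = 10 * log10(1.372590e+06) = 61.38 dBi

61.38 dBi


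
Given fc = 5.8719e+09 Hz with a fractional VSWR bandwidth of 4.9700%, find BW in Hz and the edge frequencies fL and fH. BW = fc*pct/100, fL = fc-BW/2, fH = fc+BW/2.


BW = 5.8719e+09 * 4.9700/100 = 2.918334e+08 Hz
fL = 5.8719e+09 - 2.918334e+08/2 = 5.726e+09 Hz
fH = 5.8719e+09 + 2.918334e+08/2 = 6.018e+09 Hz

BW=2.918e+08 Hz, fL=5.726e+09 Hz, fH=6.018e+09 Hz


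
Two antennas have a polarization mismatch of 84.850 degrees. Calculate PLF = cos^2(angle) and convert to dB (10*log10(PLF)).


PLF_linear = cos^2(84.850 deg) = 8.057481e-03
PLF_dB = 10 * log10(8.057481e-03) = -20.94 dB

-20.94 dB


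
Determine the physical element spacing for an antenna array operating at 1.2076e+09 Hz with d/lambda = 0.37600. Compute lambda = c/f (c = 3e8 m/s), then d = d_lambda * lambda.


lambda = c / f = 3.0000e+08 / 1.2076e+09 = 0.2484266 m
d = 0.37600 * 0.2484266 = 0.09341 m

0.09341 m


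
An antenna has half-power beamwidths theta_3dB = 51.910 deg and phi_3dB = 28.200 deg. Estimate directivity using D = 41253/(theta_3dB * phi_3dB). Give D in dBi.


D_linear = 41253 / (51.910 * 28.200) = 28.18094
D_dBi = 10 * log10(28.18094) = 14.50 dBi

14.50 dBi


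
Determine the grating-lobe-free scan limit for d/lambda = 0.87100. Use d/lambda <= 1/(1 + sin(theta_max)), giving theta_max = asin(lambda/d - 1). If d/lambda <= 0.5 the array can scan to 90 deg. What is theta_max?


lambda/d - 1 = 1/0.87100 - 1 = 0.1481056
theta_max = asin(0.1481056) = 8.517 deg

8.517 deg


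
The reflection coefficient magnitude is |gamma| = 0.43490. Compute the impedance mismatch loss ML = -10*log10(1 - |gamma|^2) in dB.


ML = -10 * log10(1 - 0.43490^2) = -10 * log10(0.81086199) = 0.9105 dB

0.9105 dB


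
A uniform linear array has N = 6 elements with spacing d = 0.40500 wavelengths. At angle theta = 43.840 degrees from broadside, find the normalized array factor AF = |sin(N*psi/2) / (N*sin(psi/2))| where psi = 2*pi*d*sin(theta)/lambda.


psi = 2*pi*0.40500*sin(43.840 deg) = 1.762572 rad
AF = |sin(6*1.762572/2) / (6*sin(1.762572/2))| = 0.1812

0.1812


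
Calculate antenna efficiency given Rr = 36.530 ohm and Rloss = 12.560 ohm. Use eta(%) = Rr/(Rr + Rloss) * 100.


eta = 36.530 / (36.530 + 12.560) * 100 = 74.41%

74.41%


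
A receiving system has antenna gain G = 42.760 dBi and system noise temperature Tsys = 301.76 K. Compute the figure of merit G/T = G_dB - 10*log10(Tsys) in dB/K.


G/T = 42.760 - 10*log10(301.76) = 42.760 - 24.79662 = 17.96 dB/K

17.96 dB/K


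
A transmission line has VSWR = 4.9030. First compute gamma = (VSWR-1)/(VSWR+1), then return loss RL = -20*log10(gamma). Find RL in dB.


gamma = (4.9030 - 1) / (4.9030 + 1) = 0.6611892
RL = -20 * log10(0.6611892) = 3.593 dB

3.593 dB


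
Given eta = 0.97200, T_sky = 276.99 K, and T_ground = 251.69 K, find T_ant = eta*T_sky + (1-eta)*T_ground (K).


T_ant = 0.97200 * 276.99 + (1 - 0.97200) * 251.69 = 276.3 K

276.3 K


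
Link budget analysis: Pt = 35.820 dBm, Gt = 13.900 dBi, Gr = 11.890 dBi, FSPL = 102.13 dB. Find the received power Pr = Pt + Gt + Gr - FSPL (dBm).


Pr = 35.820 + 13.900 + 11.890 - 102.13 = -40.52 dBm

-40.52 dBm


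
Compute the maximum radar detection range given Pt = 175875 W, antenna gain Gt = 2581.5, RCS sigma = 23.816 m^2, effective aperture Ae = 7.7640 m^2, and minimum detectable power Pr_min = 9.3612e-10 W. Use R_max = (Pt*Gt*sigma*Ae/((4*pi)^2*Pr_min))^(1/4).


R^4 = 175875*2581.5*23.816*7.7640 / ((4*pi)^2 * 9.3612e-10) = 5.679098e+17
R_max = 5.679098e+17^0.25 = 27452 m

27452 m


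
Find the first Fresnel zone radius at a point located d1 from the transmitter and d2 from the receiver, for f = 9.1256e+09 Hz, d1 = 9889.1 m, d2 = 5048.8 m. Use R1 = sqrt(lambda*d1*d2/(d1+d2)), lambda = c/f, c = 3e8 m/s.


lambda = c / f = 3.0000e+08 / 9.1256e+09 = 0.03287455 m
R1 = sqrt(0.03287455 * 9889.1 * 5048.8 / (9889.1 + 5048.8)) = 10.48 m

10.48 m


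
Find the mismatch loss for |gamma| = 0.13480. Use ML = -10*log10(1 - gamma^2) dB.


ML = -10 * log10(1 - 0.13480^2) = -10 * log10(0.98182896) = 0.07964 dB

0.07964 dB


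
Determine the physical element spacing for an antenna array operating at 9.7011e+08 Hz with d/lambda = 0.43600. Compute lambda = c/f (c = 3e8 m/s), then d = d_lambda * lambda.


lambda = c / f = 3.0000e+08 / 9.7011e+08 = 0.3092433 m
d = 0.43600 * 0.3092433 = 0.1348 m

0.1348 m


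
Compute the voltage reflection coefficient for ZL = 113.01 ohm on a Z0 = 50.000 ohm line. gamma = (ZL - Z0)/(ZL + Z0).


gamma = (113.01 - 50.000) / (113.01 + 50.000) = 0.3865

0.3865


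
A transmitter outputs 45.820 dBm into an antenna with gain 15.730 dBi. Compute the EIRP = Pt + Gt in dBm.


EIRP = Pt + Gt = 45.820 + 15.730 = 61.55 dBm

61.55 dBm


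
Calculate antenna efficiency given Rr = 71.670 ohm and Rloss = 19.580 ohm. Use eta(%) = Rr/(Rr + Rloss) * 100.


eta = 71.670 / (71.670 + 19.580) * 100 = 78.54%

78.54%


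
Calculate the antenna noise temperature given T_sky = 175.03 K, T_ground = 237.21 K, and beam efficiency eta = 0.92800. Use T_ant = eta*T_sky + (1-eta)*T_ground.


T_ant = 0.92800 * 175.03 + (1 - 0.92800) * 237.21 = 179.5 K

179.5 K


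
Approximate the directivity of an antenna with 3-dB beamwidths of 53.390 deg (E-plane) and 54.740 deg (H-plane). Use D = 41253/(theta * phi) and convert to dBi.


D_linear = 41253 / (53.390 * 54.740) = 14.11532
D_dBi = 10 * log10(14.11532) = 11.50 dBi

11.50 dBi


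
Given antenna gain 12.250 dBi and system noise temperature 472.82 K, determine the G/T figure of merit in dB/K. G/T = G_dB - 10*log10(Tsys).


G/T = 12.250 - 10*log10(472.82) = 12.250 - 26.74696 = -14.50 dB/K

-14.50 dB/K


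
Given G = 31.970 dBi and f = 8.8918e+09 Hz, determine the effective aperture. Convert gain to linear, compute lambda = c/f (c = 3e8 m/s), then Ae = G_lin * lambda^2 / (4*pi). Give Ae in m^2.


lambda = c / f = 3.0000e+08 / 8.8918e+09 = 0.03373895 m
G_linear = 10^(31.970/10) = 1573.983
Ae = G_linear * lambda^2 / (4*pi) = 1573.983 * 0.03373895^2 / (4*pi) = 0.1426 m^2

0.1426 m^2


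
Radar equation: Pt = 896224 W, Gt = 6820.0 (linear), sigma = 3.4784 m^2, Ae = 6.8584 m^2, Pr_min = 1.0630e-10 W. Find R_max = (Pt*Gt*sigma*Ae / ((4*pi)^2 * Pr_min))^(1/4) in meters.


R^4 = 896224*6820.0*3.4784*6.8584 / ((4*pi)^2 * 1.0630e-10) = 8.686609e+18
R_max = 8.686609e+18^0.25 = 54289 m

54289 m


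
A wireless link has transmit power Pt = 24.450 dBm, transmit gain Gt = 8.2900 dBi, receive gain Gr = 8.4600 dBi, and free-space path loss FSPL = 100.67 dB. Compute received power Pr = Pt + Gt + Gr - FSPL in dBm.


Pr = 24.450 + 8.2900 + 8.4600 - 100.67 = -59.47 dBm

-59.47 dBm


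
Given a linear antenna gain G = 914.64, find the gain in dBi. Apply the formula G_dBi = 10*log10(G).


G_dBi = 10 * log10(914.64) = 29.61 dBi

29.61 dBi


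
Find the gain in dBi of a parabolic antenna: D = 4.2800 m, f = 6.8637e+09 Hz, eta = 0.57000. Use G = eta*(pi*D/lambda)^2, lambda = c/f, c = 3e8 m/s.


lambda = c / f = 3.0000e+08 / 6.8637e+09 = 0.04370820 m
G_linear = 0.57000 * (pi * 4.2800 / 0.04370820)^2 = 53943.15
G_dBi = 10 * log10(53943.15) = 47.32 dBi

47.32 dBi


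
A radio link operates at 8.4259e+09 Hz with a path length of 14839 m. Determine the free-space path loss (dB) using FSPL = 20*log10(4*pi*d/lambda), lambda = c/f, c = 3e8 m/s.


lambda = c / f = 3.0000e+08 / 8.4259e+09 = 0.03560451 m
FSPL = 20 * log10(4*pi*14839/0.03560451) = 134.4 dB

134.4 dB


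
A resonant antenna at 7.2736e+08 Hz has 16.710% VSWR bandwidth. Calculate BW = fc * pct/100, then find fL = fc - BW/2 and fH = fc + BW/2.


BW = 7.2736e+08 * 16.710/100 = 1.215419e+08 Hz
fL = 7.2736e+08 - 1.215419e+08/2 = 6.666e+08 Hz
fH = 7.2736e+08 + 1.215419e+08/2 = 7.881e+08 Hz

BW=1.215e+08 Hz, fL=6.666e+08 Hz, fH=7.881e+08 Hz


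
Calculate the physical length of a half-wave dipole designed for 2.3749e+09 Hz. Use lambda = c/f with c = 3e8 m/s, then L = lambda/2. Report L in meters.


lambda = c / f = 3.0000e+08 / 2.3749e+09 = 0.1263211 m
L = lambda / 2 = 0.1263211 / 2 = 0.06316 m

0.06316 m


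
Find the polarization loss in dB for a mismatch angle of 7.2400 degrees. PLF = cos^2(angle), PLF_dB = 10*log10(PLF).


PLF_linear = cos^2(7.2400 deg) = 0.9841175
PLF_dB = 10 * log10(0.9841175) = -0.06953 dB

-0.06953 dB


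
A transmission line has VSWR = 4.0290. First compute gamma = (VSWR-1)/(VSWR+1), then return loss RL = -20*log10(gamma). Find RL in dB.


gamma = (4.0290 - 1) / (4.0290 + 1) = 0.6023066
RL = -20 * log10(0.6023066) = 4.404 dB

4.404 dB


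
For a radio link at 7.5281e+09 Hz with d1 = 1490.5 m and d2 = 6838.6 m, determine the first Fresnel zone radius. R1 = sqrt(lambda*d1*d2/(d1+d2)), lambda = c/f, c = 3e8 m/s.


lambda = c / f = 3.0000e+08 / 7.5281e+09 = 0.03985069 m
R1 = sqrt(0.03985069 * 1490.5 * 6838.6 / (1490.5 + 6838.6)) = 6.983 m

6.983 m


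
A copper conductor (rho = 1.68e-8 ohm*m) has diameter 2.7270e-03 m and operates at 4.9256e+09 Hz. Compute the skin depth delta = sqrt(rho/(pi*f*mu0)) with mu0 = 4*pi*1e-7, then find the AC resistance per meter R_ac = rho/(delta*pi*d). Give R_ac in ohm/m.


delta = sqrt(1.68e-8 / (pi * 4.9256e+09 * 4*pi*1e-7)) = 9.294910e-07 m
R_ac = 1.68e-8 / (9.294910e-07 * pi * 2.7270e-03) = 2.110 ohm/m

2.110 ohm/m


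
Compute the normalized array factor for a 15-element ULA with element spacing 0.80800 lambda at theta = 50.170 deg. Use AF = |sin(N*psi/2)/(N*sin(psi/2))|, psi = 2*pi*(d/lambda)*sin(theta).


psi = 2*pi*0.80800*sin(50.170 deg) = 3.898730 rad
AF = |sin(15*3.898730/2) / (15*sin(3.898730/2))| = 0.05903

0.05903


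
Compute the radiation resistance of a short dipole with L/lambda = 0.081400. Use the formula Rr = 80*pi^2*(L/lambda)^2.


Rr = 80 * pi^2 * (0.081400)^2 = 80 * 9.869604 * 6.625960e-03 = 5.232 ohm

5.232 ohm


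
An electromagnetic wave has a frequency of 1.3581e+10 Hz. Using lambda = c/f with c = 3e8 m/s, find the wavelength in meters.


lambda = c / f = 3.0000e+08 / 1.3581e+10 = 0.02209 m

0.02209 m


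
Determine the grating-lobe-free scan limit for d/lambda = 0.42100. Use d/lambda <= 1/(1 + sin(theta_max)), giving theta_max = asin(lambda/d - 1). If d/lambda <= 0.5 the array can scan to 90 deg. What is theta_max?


lambda/d - 1 = 1/0.42100 - 1 = 1.375297 >= 1
d/lambda <= 0.5, so the array can scan to endfire without grating lobes: theta_max = 90 deg

90 deg


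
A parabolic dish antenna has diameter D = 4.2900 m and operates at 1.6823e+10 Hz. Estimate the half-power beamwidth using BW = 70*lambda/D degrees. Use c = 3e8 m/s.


lambda = c / f = 3.0000e+08 / 1.6823e+10 = 0.01783273 m
BW = 70 * 0.01783273 / 4.2900 = 0.2910 deg

0.2910 deg


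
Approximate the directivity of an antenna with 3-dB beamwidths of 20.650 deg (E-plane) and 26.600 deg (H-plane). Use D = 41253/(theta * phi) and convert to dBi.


D_linear = 41253 / (20.650 * 26.600) = 75.10240
D_dBi = 10 * log10(75.10240) = 18.76 dBi

18.76 dBi


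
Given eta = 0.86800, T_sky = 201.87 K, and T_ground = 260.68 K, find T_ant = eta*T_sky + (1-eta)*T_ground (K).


T_ant = 0.86800 * 201.87 + (1 - 0.86800) * 260.68 = 209.6 K

209.6 K


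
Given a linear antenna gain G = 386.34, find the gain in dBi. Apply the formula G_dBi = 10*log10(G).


G_dBi = 10 * log10(386.34) = 25.87 dBi

25.87 dBi


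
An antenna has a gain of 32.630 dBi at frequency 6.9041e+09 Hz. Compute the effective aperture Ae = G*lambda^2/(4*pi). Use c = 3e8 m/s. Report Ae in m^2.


lambda = c / f = 3.0000e+08 / 6.9041e+09 = 0.04345244 m
G_linear = 10^(32.630/10) = 1832.314
Ae = G_linear * lambda^2 / (4*pi) = 1832.314 * 0.04345244^2 / (4*pi) = 0.2753 m^2

0.2753 m^2


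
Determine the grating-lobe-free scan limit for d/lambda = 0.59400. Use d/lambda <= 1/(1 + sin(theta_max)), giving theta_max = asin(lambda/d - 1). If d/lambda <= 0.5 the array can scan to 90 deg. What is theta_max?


lambda/d - 1 = 1/0.59400 - 1 = 0.6835017
theta_max = asin(0.6835017) = 43.12 deg

43.12 deg


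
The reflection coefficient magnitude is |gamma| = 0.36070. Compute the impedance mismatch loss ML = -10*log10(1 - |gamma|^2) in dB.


ML = -10 * log10(1 - 0.36070^2) = -10 * log10(0.86989551) = 0.6053 dB

0.6053 dB


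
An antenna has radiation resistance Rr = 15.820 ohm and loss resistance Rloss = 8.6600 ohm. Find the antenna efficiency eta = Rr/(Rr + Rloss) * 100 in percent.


eta = 15.820 / (15.820 + 8.6600) * 100 = 64.62%

64.62%


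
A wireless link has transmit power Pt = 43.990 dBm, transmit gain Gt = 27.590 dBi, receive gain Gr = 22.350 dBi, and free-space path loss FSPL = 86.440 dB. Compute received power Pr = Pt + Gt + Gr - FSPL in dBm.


Pr = 43.990 + 27.590 + 22.350 - 86.440 = 7.49 dBm

7.49 dBm


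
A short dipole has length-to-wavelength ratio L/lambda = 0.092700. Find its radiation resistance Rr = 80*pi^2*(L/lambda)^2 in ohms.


Rr = 80 * pi^2 * (0.092700)^2 = 80 * 9.869604 * 8.593290e-03 = 6.785 ohm

6.785 ohm


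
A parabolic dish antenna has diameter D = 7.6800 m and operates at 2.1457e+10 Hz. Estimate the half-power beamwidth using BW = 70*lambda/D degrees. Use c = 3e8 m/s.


lambda = c / f = 3.0000e+08 / 2.1457e+10 = 0.01398145 m
BW = 70 * 0.01398145 / 7.6800 = 0.1274 deg

0.1274 deg


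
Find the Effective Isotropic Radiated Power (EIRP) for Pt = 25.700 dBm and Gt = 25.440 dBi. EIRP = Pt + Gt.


EIRP = Pt + Gt = 25.700 + 25.440 = 51.14 dBm

51.14 dBm


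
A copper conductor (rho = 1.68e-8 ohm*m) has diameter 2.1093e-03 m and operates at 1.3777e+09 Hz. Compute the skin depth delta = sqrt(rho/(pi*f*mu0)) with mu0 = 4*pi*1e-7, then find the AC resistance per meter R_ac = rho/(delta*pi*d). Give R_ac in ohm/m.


delta = sqrt(1.68e-8 / (pi * 1.3777e+09 * 4*pi*1e-7)) = 1.757509e-06 m
R_ac = 1.68e-8 / (1.757509e-06 * pi * 2.1093e-03) = 1.443 ohm/m

1.443 ohm/m


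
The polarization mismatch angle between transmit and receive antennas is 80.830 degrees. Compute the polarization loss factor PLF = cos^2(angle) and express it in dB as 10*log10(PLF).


PLF_linear = cos^2(80.830 deg) = 0.02539698
PLF_dB = 10 * log10(0.02539698) = -15.95 dB

-15.95 dB


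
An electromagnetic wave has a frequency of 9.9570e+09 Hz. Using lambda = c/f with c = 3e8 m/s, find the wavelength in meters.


lambda = c / f = 3.0000e+08 / 9.9570e+09 = 0.03013 m

0.03013 m


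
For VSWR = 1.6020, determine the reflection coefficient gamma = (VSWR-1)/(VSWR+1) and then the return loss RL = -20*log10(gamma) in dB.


gamma = (1.6020 - 1) / (1.6020 + 1) = 0.2313605
RL = -20 * log10(0.2313605) = 12.71 dB

12.71 dB


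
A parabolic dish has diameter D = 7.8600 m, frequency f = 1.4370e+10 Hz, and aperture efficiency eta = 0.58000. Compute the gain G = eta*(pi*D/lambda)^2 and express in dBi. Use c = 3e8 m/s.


lambda = c / f = 3.0000e+08 / 1.4370e+10 = 0.02087683 m
G_linear = 0.58000 * (pi * 7.8600 / 0.02087683)^2 = 811416.3
G_dBi = 10 * log10(811416.3) = 59.09 dBi

59.09 dBi


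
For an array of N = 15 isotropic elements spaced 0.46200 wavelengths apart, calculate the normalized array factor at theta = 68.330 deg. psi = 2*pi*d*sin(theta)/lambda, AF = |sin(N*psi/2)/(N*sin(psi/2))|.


psi = 2*pi*0.46200*sin(68.330 deg) = 2.697677 rad
AF = |sin(15*2.697677/2) / (15*sin(2.697677/2))| = 0.06714

0.06714


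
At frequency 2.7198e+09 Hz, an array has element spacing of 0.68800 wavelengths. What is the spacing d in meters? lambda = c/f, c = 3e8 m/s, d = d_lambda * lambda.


lambda = c / f = 3.0000e+08 / 2.7198e+09 = 0.1103022 m
d = 0.68800 * 0.1103022 = 0.07589 m

0.07589 m


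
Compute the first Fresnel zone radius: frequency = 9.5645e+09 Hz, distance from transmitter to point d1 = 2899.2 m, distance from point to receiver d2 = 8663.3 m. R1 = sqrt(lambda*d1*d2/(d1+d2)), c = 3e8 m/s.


lambda = c / f = 3.0000e+08 / 9.5645e+09 = 0.03136599 m
R1 = sqrt(0.03136599 * 2899.2 * 8663.3 / (2899.2 + 8663.3)) = 8.254 m

8.254 m


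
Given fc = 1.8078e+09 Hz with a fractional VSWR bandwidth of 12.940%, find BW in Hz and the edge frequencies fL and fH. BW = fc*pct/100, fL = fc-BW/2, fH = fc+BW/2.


BW = 1.8078e+09 * 12.940/100 = 2.339293e+08 Hz
fL = 1.8078e+09 - 2.339293e+08/2 = 1.691e+09 Hz
fH = 1.8078e+09 + 2.339293e+08/2 = 1.925e+09 Hz

BW=2.339e+08 Hz, fL=1.691e+09 Hz, fH=1.925e+09 Hz


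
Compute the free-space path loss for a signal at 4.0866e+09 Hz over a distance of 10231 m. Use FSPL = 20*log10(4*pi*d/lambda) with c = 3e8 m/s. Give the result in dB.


lambda = c / f = 3.0000e+08 / 4.0866e+09 = 0.07341066 m
FSPL = 20 * log10(4*pi*10231/0.07341066) = 124.9 dB

124.9 dB


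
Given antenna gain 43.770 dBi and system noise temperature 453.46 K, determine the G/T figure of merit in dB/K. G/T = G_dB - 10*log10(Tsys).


G/T = 43.770 - 10*log10(453.46) = 43.770 - 26.56539 = 17.20 dB/K

17.20 dB/K


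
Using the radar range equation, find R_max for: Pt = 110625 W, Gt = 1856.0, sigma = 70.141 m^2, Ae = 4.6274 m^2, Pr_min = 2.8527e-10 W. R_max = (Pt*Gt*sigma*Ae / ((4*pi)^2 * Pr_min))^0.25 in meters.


R^4 = 110625*1856.0*70.141*4.6274 / ((4*pi)^2 * 2.8527e-10) = 1.479328e+18
R_max = 1.479328e+18^0.25 = 34875 m

34875 m


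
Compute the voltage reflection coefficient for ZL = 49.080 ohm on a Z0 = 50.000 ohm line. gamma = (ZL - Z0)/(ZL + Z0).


gamma = (49.080 - 50.000) / (49.080 + 50.000) = -9.285e-03

-9.285e-03


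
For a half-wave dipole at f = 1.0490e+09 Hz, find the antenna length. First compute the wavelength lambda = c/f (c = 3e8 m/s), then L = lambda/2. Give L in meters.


lambda = c / f = 3.0000e+08 / 1.0490e+09 = 0.2859867 m
L = lambda / 2 = 0.2859867 / 2 = 0.1430 m

0.1430 m


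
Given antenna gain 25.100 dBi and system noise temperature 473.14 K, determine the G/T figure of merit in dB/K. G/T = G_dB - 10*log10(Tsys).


G/T = 25.100 - 10*log10(473.14) = 25.100 - 26.74990 = -1.650 dB/K

-1.650 dB/K


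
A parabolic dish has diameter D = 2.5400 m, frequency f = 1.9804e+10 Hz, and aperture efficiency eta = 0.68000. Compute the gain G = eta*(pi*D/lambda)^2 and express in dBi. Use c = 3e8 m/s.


lambda = c / f = 3.0000e+08 / 1.9804e+10 = 0.01514845 m
G_linear = 0.68000 * (pi * 2.5400 / 0.01514845)^2 = 188686.0
G_dBi = 10 * log10(188686.0) = 52.76 dBi

52.76 dBi


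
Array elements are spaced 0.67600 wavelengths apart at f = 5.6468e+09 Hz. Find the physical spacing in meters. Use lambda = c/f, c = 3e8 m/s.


lambda = c / f = 3.0000e+08 / 5.6468e+09 = 0.05312744 m
d = 0.67600 * 0.05312744 = 0.03591 m

0.03591 m


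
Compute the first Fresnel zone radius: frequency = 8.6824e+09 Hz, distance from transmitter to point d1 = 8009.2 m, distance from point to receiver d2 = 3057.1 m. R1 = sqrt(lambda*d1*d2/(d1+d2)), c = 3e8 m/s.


lambda = c / f = 3.0000e+08 / 8.6824e+09 = 0.03455266 m
R1 = sqrt(0.03455266 * 8009.2 * 3057.1 / (8009.2 + 3057.1)) = 8.744 m

8.744 m


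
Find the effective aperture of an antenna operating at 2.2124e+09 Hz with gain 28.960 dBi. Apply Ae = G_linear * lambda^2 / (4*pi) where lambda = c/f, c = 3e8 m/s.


lambda = c / f = 3.0000e+08 / 2.2124e+09 = 0.1355993 m
G_linear = 10^(28.960/10) = 787.0458
Ae = G_linear * lambda^2 / (4*pi) = 787.0458 * 0.1355993^2 / (4*pi) = 1.152 m^2

1.152 m^2


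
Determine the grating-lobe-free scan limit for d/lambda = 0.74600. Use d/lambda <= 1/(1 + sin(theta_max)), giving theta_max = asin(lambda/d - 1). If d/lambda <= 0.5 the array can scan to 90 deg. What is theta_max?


lambda/d - 1 = 1/0.74600 - 1 = 0.3404826
theta_max = asin(0.3404826) = 19.91 deg

19.91 deg
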